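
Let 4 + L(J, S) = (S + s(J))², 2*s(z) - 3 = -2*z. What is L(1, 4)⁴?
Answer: 17850625/256 ≈ 69729.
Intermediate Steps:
s(z) = 3/2 - z (s(z) = 3/2 + (-2*z)/2 = 3/2 - z)
L(J, S) = -4 + (3/2 + S - J)² (L(J, S) = -4 + (S + (3/2 - J))² = -4 + (3/2 + S - J)²)
L(1, 4)⁴ = (-4 + (3 - 2*1 + 2*4)²/4)⁴ = (-4 + (3 - 2 + 8)²/4)⁴ = (-4 + (¼)*9²)⁴ = (-4 + (¼)*81)⁴ = (-4 + 81/4)⁴ = (65/4)⁴ = 17850625/256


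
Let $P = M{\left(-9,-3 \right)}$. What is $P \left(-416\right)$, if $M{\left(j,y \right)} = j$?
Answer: $3744$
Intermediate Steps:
$P = -9$
$P \left(-416\right) = \left(-9\right) \left(-416\right) = 3744$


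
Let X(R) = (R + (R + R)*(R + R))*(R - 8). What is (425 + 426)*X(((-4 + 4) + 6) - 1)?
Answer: -268065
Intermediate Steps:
X(R) = (-8 + R)*(R + 4*R**2) (X(R) = (R + (2*R)*(2*R))*(-8 + R) = (R + 4*R**2)*(-8 + R) = (-8 + R)*(R + 4*R**2))
(425 + 426)*X(((-4 + 4) + 6) - 1) = (425 + 426)*((((-4 + 4) + 6) - 1)*(-8 - 31*(((-4 + 4) + 6) - 1) + 4*(((-4 + 4) + 6) - 1)**2)) = 851*(((0 + 6) - 1)*(-8 - 31*((0 + 6) - 1) + 4*((0 + 6) - 1)**2)) = 851*((6 - 1)*(-8 - 31*(6 - 1) + 4*(6 - 1)**2)) = 851*(5*(-8 - 31*5 + 4*5**2)) = 851*(5*(-8 - 155 + 4*25)) = 851*(5*(-8 - 155 + 100)) = 851*(5*(-63)) = 851*(-315) = -268065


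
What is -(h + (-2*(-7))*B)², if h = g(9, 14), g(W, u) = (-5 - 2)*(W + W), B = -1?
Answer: -19600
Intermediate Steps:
g(W, u) = -14*W
h = -126 (h = -14*9 = -126)
-(h + (-2*(-7))*B)² = -(-126 - 2*(-7)*(-1))² = -(-126 + 14*(-1))² = -(-126 - 14)² = -1*(-140)² = -1*19600 = -19600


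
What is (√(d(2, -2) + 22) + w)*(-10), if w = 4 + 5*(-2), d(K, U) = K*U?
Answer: 60 - 30*√2 ≈ 17.574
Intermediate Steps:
w = -6 (w = 4 - 10 = -6)
(√(d(2, -2) + 22) + w)*(-10) = (√(2*(-2) + 22) - 6)*(-10) = (√(-4 + 22) - 6)*(-10) = (√18 - 6)*(-10) = (3*√2 - 6)*(-10) = (-6 + 3*√2)*(-10) = 60 - 30*√2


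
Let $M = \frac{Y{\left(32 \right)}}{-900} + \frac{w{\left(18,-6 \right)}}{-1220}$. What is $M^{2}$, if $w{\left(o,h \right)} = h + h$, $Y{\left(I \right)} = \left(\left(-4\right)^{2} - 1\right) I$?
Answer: $\frac{229441}{837225} \approx 0.27405$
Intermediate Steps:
$Y{\left(I \right)} = 15 I$ ($Y{\left(I \right)} = \left(16 - 1\right) I = 15 I$)
$w{\left(o,h \right)} = 2 h$
$M = - \frac{479}{915}$ ($M = \frac{15 \cdot 32}{-900} + \frac{2 \left(-6\right)}{-1220} = 480 \left(- \frac{1}{900}\right) - - \frac{3}{305} = - \frac{8}{15} + \frac{3}{305} = - \frac{479}{915} \approx -0.5235$)
$M^{2} = \left(- \frac{479}{915}\right)^{2} = \frac{229441}{837225}$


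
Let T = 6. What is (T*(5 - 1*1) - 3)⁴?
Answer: 194481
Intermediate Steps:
(T*(5 - 1*1) - 3)⁴ = (6*(5 - 1*1) - 3)⁴ = (6*(5 - 1) - 3)⁴ = (6*4 - 3)⁴ = (24 - 3)⁴ = 21⁴ = 194481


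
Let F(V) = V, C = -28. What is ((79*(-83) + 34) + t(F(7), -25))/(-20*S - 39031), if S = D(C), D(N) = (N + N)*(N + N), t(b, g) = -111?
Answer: 6634/101751 ≈ 0.065198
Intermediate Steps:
D(N) = 4*N² (D(N) = (2*N)*(2*N) = 4*N²)
S = 3136 (S = 4*(-28)² = 4*784 = 3136)
((79*(-83) + 34) + t(F(7), -25))/(-20*S - 39031) = ((79*(-83) + 34) - 111)/(-20*3136 - 39031) = ((-6557 + 34) - 111)/(-62720 - 39031) = (-6523 - 111)/(-101751) = -6634*(-1/101751) = 6634/101751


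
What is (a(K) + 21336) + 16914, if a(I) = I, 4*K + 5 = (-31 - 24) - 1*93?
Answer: 152847/4 ≈ 38212.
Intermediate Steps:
K = -153/4 (K = -5/4 + ((-31 - 24) - 1*93)/4 = -5/4 + (-55 - 93)/4 = -5/4 + (¼)*(-148) = -5/4 - 37 = -153/4 ≈ -38.250)
(a(K) + 21336) + 16914 = (-153/4 + 21336) + 16914 = 85191/4 + 16914 = 152847/4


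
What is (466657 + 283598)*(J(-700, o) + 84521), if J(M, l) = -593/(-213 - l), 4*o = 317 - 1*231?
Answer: 29741259841425/469 ≈ 6.3414e+10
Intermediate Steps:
o = 43/2 (o = (317 - 1*231)/4 = (317 - 231)/4 = (¼)*86 = 43/2 ≈ 21.500)
(466657 + 283598)*(J(-700, o) + 84521) = (466657 + 283598)*(593/(213 + 43/2) + 84521) = 750255*(593/(469/2) + 84521) = 750255*(593*(2/469) + 84521) = 750255*(1186/469 + 84521) = 750255*(39641535/469) = 29741259841425/469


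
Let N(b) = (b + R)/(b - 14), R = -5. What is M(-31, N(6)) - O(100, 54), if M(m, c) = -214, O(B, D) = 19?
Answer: -233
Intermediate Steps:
N(b) = (-5 + b)/(-14 + b) (N(b) = (b - 5)/(b - 14) = (-5 + b)/(-14 + b))
M(-31, N(6)) - O(100, 54) = -214 - 1*19 = -214 - 19 = -233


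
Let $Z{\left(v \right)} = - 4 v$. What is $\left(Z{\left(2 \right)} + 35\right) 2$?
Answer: $54$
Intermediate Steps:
$\left(Z{\left(2 \right)} + 35\right) 2 = \left(\left(-4\right) 2 + 35\right) 2 = \left(-8 + 35\right) 2 = 27 \cdot 2 = 54$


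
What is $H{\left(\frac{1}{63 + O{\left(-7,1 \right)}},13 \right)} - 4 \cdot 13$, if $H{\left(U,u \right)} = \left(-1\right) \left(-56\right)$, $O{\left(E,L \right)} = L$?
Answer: $4$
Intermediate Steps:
$H{\left(U,u \right)} = 56$
$H{\left(\frac{1}{63 + O{\left(-7,1 \right)}},13 \right)} - 4 \cdot 13 = 56 - 4 \cdot 13 = 56 - 52 = 4$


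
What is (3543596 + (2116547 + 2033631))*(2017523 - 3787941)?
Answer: -13621195977532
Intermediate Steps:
(3543596 + (2116547 + 2033631))*(2017523 - 3787941) = (3543596 + 4150178)*(-1770418) = 7693774*(-1770418) = -13621195977532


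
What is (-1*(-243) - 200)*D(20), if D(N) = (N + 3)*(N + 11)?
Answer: 30659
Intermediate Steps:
D(N) = (3 + N)*(11 + N)
(-1*(-243) - 200)*D(20) = (-1*(-243) - 200)*(33 + 20² + 14*20) = (243 - 200)*(33 + 400 + 280) = 43*713 = 30659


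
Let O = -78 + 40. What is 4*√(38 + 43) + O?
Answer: -2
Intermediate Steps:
O = -38
4*√(38 + 43) + O = 4*√(38 + 43) - 38 = 4*√81 - 38 = 4*9 - 38 = 36 - 38 = -2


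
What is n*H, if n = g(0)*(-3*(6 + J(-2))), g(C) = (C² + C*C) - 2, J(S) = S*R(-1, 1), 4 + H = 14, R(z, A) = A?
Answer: 240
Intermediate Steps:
H = 10 (H = -4 + 14 = 10)
J(S) = S (J(S) = S*1 = S)
g(C) = -2 + 2*C² (g(C) = (C² + C²) - 2 = 2*C² - 2 = -2 + 2*C²)
n = 24 (n = (-2 + 2*0²)*(-3*(6 - 2)) = (-2 + 2*0)*(-3*4) = (-2 + 0)*(-12) = -2*(-12) = 24)
n*H = 24*10 = 240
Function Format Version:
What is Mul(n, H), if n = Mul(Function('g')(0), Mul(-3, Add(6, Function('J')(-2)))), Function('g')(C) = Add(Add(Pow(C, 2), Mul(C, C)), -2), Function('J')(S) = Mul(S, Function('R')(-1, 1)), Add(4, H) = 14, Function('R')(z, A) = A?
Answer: 240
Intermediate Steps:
H = 10 (H = Add(-4, 14) = 10)
Function('J')(S) = S (Function('J')(S) = Mul(S, 1) = S)
Function('g')(C) = Add(-2, Mul(2, Pow(C, 2))) (Function('g')(C) = Add(Add(Pow(C, 2), Pow(C, 2)), -2) = Add(Mul(2, Pow(C, 2)), -2) = Add(-2, Mul(2, Pow(C, 2))))
n = 24 (n = Mul(Add(-2, Mul(2, Pow(0, 2))), Mul(-3, Add(6, -2))) = Mul(Add(-2, Mul(2, 0)), Mul(-3, 4)) = Mul(Add(-2, 0), -12) = Mul(-2, -12) = 24)
Mul(n, H) = Mul(24, 10) = 240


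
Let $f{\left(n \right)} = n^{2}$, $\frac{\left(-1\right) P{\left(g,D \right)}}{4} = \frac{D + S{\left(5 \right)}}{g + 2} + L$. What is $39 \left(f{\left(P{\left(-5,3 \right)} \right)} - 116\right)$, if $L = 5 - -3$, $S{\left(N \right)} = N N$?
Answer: $- \frac{10244}{3} \approx -3414.7$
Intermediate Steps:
$S{\left(N \right)} = N^{2}$
$L = 8$ ($L = 5 + 3 = 8$)
$P{\left(g,D \right)} = -32 - \frac{4 \left(25 + D\right)}{2 + g}$ ($P{\left(g,D \right)} = - 4 \left(\frac{D + 5^{2}}{g + 2} + 8\right) = - 4 \left(\frac{D + 25}{2 + g} + 8\right) = - 4 \left(\frac{25 + D}{2 + g} + 8\right) = - 4 \left(8 + \frac{25 + D}{2 + g}\right) = -32 - \frac{4 \left(25 + D\right)}{2 + g}$)
$39 \left(f{\left(P{\left(-5,3 \right)} \right)} - 116\right) = 39 \left(\left(\frac{4 \left(-41 - 3 - -40\right)}{2 - 5}\right)^{2} - 116\right) = 39 \left(\left(\frac{4 \left(-41 - 3 + 40\right)}{-3}\right)^{2} - 116\right) = 39 \left(\left(4 \left(- \frac{1}{3}\right) \left(-4\right)\right)^{2} - 116\right) = 39 \left(\left(\frac{16}{3}\right)^{2} - 116\right) = 39 \left(\frac{256}{9} - 116\right) = 39 \left(- \frac{788}{9}\right) = - \frac{10244}{3}$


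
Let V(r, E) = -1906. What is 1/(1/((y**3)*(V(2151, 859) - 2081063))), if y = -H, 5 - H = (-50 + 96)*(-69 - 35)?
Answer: 228779611250673861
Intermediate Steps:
H = 4789 (H = 5 - (-50 + 96)*(-69 - 35) = 5 - 46*(-104) = 5 - 1*(-4784) = 5 + 4784 = 4789)
y = -4789 (y = -1*4789 = -4789)
1/(1/((y**3)*(V(2151, 859) - 2081063))) = 1/(1/(((-4789)**3)*(-1906 - 2081063))) = 1/(1/(-109833421069*(-2082969))) = 1/(-1/109833421069*(-1/2082969)) = 1/(1/228779611250673861) = 228779611250673861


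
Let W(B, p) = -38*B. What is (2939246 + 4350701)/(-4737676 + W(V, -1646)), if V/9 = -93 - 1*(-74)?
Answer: -7289947/4731178 ≈ -1.5408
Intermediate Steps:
V = -171 (V = 9*(-93 - 1*(-74)) = 9*(-93 + 74) = 9*(-19) = -171)
(2939246 + 4350701)/(-4737676 + W(V, -1646)) = (2939246 + 4350701)/(-4737676 - 38*(-171)) = 7289947/(-4737676 + 6498) = 7289947/(-4731178) = 7289947*(-1/4731178) = -7289947/4731178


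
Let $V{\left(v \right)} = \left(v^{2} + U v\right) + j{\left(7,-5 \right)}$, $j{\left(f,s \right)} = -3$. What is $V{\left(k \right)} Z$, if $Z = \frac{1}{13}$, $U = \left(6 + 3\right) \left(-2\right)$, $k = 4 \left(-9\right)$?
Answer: $\frac{1941}{13} \approx 149.31$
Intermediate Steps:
$k = -36$
$U = -18$ ($U = 9 \left(-2\right) = -18$)
$Z = \frac{1}{13} \approx 0.076923$
$V{\left(v \right)} = -3 + v^{2} - 18 v$ ($V{\left(v \right)} = \left(v^{2} - 18 v\right) - 3 = -3 + v^{2} - 18 v$)
$V{\left(k \right)} Z = \left(-3 + \left(-36\right)^{2} - -648\right) \frac{1}{13} = \left(-3 + 1296 + 648\right) \frac{1}{13} = 1941 \cdot \frac{1}{13} = \frac{1941}{13}$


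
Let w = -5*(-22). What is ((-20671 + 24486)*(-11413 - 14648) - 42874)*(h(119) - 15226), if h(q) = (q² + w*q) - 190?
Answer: -1177175245815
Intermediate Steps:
w = 110
h(q) = -190 + q² + 110*q (h(q) = (q² + 110*q) - 190 = -190 + q² + 110*q)
((-20671 + 24486)*(-11413 - 14648) - 42874)*(h(119) - 15226) = ((-20671 + 24486)*(-11413 - 14648) - 42874)*((-190 + 119² + 110*119) - 15226) = (3815*(-26061) - 42874)*((-190 + 14161 + 13090) - 15226) = (-99422715 - 42874)*(27061 - 15226) = -99465589*11835 = -1177175245815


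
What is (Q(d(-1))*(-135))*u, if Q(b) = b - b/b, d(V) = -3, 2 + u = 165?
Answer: 88020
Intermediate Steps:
u = 163 (u = -2 + 165 = 163)
Q(b) = -1 + b (Q(b) = b - 1*1 = b - 1 = -1 + b)
(Q(d(-1))*(-135))*u = ((-1 - 3)*(-135))*163 = -4*(-135)*163 = 540*163 = 88020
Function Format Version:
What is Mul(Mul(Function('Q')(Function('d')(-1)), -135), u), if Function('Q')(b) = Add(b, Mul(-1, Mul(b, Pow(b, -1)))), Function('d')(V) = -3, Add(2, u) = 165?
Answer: 88020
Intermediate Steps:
u = 163 (u = Add(-2, 165) = 163)
Function('Q')(b) = Add(-1, b) (Function('Q')(b) = Add(b, Mul(-1, 1)) = Add(b, -1) = Add(-1, b))
Mul(Mul(Function('Q')(Function('d')(-1)), -135), u) = Mul(Mul(Add(-1, -3), -135), 163) = Mul(Mul(-4, -135), 163) = Mul(540, 163) = 88020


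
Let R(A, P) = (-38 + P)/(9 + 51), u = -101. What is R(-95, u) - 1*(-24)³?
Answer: 829301/60 ≈ 13822.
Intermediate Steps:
R(A, P) = -19/30 + P/60 (R(A, P) = (-38 + P)/60 = (-38 + P)*(1/60) = -19/30 + P/60)
R(-95, u) - 1*(-24)³ = (-19/30 + (1/60)*(-101)) - 1*(-24)³ = (-19/30 - 101/60) - 1*(-13824) = -139/60 + 13824 = 829301/60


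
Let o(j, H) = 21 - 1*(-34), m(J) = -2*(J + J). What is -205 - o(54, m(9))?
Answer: -260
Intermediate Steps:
m(J) = -4*J
o(j, H) = 55 (o(j, H) = 21 + 34 = 55)
-205 - o(54, m(9)) = -205 - 1*55 = -205 - 55 = -260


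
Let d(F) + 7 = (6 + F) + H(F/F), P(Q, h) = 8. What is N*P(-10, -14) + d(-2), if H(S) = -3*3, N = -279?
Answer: -2244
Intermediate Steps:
H(S) = -9
d(F) = -10 + F (d(F) = -7 + ((6 + F) - 9) = -7 + (-3 + F) = -10 + F)
N*P(-10, -14) + d(-2) = -279*8 + (-10 - 2) = -2232 - 12 = -2244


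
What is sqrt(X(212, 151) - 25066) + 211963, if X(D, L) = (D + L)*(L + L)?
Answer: 211963 + 4*sqrt(5285) ≈ 2.1225e+5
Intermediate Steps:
X(D, L) = 2*L*(D + L) (X(D, L) = (D + L)*(2*L) = 2*L*(D + L))
sqrt(X(212, 151) - 25066) + 211963 = sqrt(2*151*(212 + 151) - 25066) + 211963 = sqrt(2*151*363 - 25066) + 211963 = sqrt(109626 - 25066) + 211963 = sqrt(84560) + 211963 = 4*sqrt(5285) + 211963 = 211963 + 4*sqrt(5285)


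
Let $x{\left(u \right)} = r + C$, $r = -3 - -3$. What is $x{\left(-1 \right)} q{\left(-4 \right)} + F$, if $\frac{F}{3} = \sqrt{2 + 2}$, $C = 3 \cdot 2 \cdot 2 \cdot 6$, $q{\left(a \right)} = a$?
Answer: $-282$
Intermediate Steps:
$C = 72$ ($C = 3 \cdot 4 \cdot 6 = 3 \cdot 24 = 72$)
$F = 6$ ($F = 3 \sqrt{2 + 2} = 3 \sqrt{4} = 3 \cdot 2 = 6$)
$r = 0$ ($r = -3 + 3 = 0$)
$x{\left(u \right)} = 72$ ($x{\left(u \right)} = 0 + 72 = 72$)
$x{\left(-1 \right)} q{\left(-4 \right)} + F = 72 \left(-4\right) + 6 = -288 + 6 = -282$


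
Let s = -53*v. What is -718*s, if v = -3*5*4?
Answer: -2283240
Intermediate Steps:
v = -60 (v = -15*4 = -60)
s = 3180 (s = -53*(-60) = 3180)
-718*s = -718*3180 = -2283240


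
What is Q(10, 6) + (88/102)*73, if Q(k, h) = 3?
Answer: 3365/51 ≈ 65.980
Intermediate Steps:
Q(10, 6) + (88/102)*73 = 3 + (88/102)*73 = 3 + (88*(1/102))*73 = 3 + (44/51)*73 = 3 + 3212/51 = 3365/51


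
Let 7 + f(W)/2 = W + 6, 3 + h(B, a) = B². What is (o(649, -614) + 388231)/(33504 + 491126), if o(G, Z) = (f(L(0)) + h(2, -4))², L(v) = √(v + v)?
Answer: 194116/262315 ≈ 0.74001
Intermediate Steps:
h(B, a) = -3 + B²
L(v) = √2*√v (L(v) = √(2*v) = √2*√v)
f(W) = -2 + 2*W (f(W) = -14 + 2*(W + 6) = -14 + 2*(6 + W) = -14 + (12 + 2*W) = -2 + 2*W)
o(G, Z) = 1 (o(G, Z) = ((-2 + 2*(√2*√0)) + (-3 + 2²))² = ((-2 + 2*(√2*0)) + (-3 + 4))² = ((-2 + 2*0) + 1)² = ((-2 + 0) + 1)² = (-2 + 1)² = (-1)² = 1)
(o(649, -614) + 388231)/(33504 + 491126) = (1 + 388231)/(33504 + 491126) = 388232/524630 = 388232*(1/524630) = 194116/262315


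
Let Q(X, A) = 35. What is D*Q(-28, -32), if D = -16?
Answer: -560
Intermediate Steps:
D*Q(-28, -32) = -16*35 = -560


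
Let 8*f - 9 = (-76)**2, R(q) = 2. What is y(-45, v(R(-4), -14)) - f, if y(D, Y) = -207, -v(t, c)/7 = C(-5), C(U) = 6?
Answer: -7441/8 ≈ -930.13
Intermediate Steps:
v(t, c) = -42 (v(t, c) = -7*6 = -42)
f = 5785/8 (f = 9/8 + (1/8)*(-76)**2 = 9/8 + (1/8)*5776 = 9/8 + 722 = 5785/8 ≈ 723.13)
y(-45, v(R(-4), -14)) - f = -207 - 1*5785/8 = -207 - 5785/8 = -7441/8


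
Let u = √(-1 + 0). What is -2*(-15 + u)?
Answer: 30 - 2*I ≈ 30.0 - 2.0*I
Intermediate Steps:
u = I (u = √(-1) = I ≈ 1.0*I)
-2*(-15 + u) = -2*(-15 + I) = 30 - 2*I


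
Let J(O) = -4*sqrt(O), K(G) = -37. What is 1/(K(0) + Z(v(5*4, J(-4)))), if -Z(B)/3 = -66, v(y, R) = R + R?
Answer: 1/161 ≈ 0.0062112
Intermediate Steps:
v(y, R) = 2*R
Z(B) = 198 (Z(B) = -3*(-66) = 198)
1/(K(0) + Z(v(5*4, J(-4)))) = 1/(-37 + 198) = 1/161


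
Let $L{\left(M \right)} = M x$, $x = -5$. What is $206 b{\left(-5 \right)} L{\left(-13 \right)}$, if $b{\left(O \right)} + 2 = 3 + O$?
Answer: $-53560$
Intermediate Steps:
$b{\left(O \right)} = 1 + O$ ($b{\left(O \right)} = -2 + \left(3 + O\right) = 1 + O$)
$L{\left(M \right)} = - 5 M$ ($L{\left(M \right)} = M \left(-5\right) = - 5 M$)
$206 b{\left(-5 \right)} L{\left(-13 \right)} = 206 \left(1 - 5\right) \left(\left(-5\right) \left(-13\right)\right) = 206 \left(-4\right) 65 = \left(-824\right) 65 = -53560$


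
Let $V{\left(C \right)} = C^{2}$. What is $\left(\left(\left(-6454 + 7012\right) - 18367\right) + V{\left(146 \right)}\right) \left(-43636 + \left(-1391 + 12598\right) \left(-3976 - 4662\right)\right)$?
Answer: $-339651904914$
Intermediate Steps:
$\left(\left(\left(-6454 + 7012\right) - 18367\right) + V{\left(146 \right)}\right) \left(-43636 + \left(-1391 + 12598\right) \left(-3976 - 4662\right)\right) = \left(\left(\left(-6454 + 7012\right) - 18367\right) + 146^{2}\right) \left(-43636 + \left(-1391 + 12598\right) \left(-3976 - 4662\right)\right) = \left(\left(558 - 18367\right) + 21316\right) \left(-43636 + 11207 \left(-8638\right)\right) = \left(-17809 + 21316\right) \left(-43636 - 96806066\right) = 3507 \left(-96849702\right) = -339651904914$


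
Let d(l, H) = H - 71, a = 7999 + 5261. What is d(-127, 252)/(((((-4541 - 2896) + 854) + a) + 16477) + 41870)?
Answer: 181/65024 ≈ 0.0027836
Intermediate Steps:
a = 13260
d(l, H) = -71 + H
d(-127, 252)/(((((-4541 - 2896) + 854) + a) + 16477) + 41870) = (-71 + 252)/(((((-4541 - 2896) + 854) + 13260) + 16477) + 41870) = 181/((((-7437 + 854) + 13260) + 16477) + 41870) = 181/(((-6583 + 13260) + 16477) + 41870) = 181/((6677 + 16477) + 41870) = 181/(23154 + 41870) = 181/65024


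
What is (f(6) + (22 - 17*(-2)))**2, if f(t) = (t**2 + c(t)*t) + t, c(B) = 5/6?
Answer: 10609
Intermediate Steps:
c(B) = 5/6 (c(B) = 5*(1/6) = 5/6)
f(t) = t**2 + 11*t/6 (f(t) = (t**2 + 5*t/6) + t = t**2 + 11*t/6)
(f(6) + (22 - 17*(-2)))**2 = ((1/6)*6*(11 + 6*6) + (22 - 17*(-2)))**2 = ((1/6)*6*(11 + 36) + (22 - 1*(-34)))**2 = ((1/6)*6*47 + (22 + 34))**2 = (47 + 56)**2 = 103**2 = 10609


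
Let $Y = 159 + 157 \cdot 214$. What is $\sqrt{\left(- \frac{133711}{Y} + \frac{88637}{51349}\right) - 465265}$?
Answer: $\frac{5 i \sqrt{55918321793452251710139}}{1733388193} \approx 682.11 i$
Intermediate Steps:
$Y = 33757$ ($Y = 159 + 33598 = 33757$)
$\sqrt{\left(- \frac{133711}{Y} + \frac{88637}{51349}\right) - 465265} = \sqrt{\left(- \frac{133711}{33757} + \frac{88637}{51349}\right) - 465265} = \sqrt{- \frac{3873806930}{1733388193} - 465265} = \sqrt{- \frac{806488731423075}{1733388193}} = \frac{5 i \sqrt{55918321793452251710139}}{1733388193}$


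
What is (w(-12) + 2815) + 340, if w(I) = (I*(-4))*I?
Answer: 2579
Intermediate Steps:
w(I) = -4*I² (w(I) = (-4*I)*I = -4*I²)
(w(-12) + 2815) + 340 = (-4*(-12)² + 2815) + 340 = (-4*144 + 2815) + 340 = (-576 + 2815) + 340 = 2239 + 340 = 2579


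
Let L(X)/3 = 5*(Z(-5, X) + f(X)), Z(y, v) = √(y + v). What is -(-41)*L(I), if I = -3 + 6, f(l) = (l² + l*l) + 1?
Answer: 11685 + 615*I*√2 ≈ 11685.0 + 869.74*I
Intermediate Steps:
f(l) = 1 + 2*l² (f(l) = (l² + l²) + 1 = 2*l² + 1 = 1 + 2*l²)
I = 3
Z(y, v) = √(v + y)
L(X) = 15 + 15*√(-5 + X) + 30*X² (L(X) = 3*(5*(√(X - 5) + (1 + 2*X²))) = 3*(5*(√(-5 + X) + (1 + 2*X²))) = 3*(5*(1 + √(-5 + X) + 2*X²)) = 3*(5 + 5*√(-5 + X) + 10*X²) = 15 + 15*√(-5 + X) + 30*X²)
-(-41)*L(I) = -(-41)*(15 + 15*√(-5 + 3) + 30*3²) = -(-41)*(15 + 15*√(-2) + 30*9) = -(-41)*(15 + 15*(I*√2) + 270) = -(-41)*(15 + 15*I*√2 + 270) = -(-41)*(285 + 15*I*√2) = -41*(-285 - 15*I*√2) = 11685 + 615*I*√2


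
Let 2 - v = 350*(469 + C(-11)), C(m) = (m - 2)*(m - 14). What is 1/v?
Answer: -1/277898 ≈ -3.5984e-6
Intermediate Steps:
C(m) = (-14 + m)*(-2 + m) (C(m) = (-2 + m)*(-14 + m) = (-14 + m)*(-2 + m))
v = -277898 (v = 2 - 350*(469 + (28 + (-11)² - 16*(-11))) = 2 - 350*(469 + (28 + 121 + 176)) = 2 - 350*(469 + 325) = 2 - 350*794 = 2 - 1*277900 = 2 - 277900 = -277898)
1/v = 1/(-277898) = -1/277898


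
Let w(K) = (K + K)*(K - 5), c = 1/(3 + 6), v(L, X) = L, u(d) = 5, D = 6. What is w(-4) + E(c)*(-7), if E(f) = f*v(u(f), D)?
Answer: 613/9 ≈ 68.111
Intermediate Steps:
c = ⅑ (c = 1/9 = ⅑ ≈ 0.11111)
w(K) = 2*K*(-5 + K) (w(K) = (2*K)*(-5 + K) = 2*K*(-5 + K))
E(f) = 5*f (E(f) = f*5 = 5*f)
w(-4) + E(c)*(-7) = 2*(-4)*(-5 - 4) + (5*(⅑))*(-7) = 2*(-4)*(-9) + (5/9)*(-7) = 72 - 35/9 = 613/9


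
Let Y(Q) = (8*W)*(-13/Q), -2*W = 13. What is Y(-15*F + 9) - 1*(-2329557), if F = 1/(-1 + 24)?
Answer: 111822623/48 ≈ 2.3296e+6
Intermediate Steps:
W = -13/2 (W = -1/2*13 = -13/2 ≈ -6.5000)
F = 1/23 ≈ 0.043478
Y(Q) = 676/Q (Y(Q) = (8*(-13/2))*(-13/Q) = -(-676)/Q = 676/Q)
Y(-15*F + 9) - 1*(-2329557) = 676/(-15*1/23 + 9) - 1*(-2329557) = 676/(-15/23 + 9) + 2329557 = 676/(192/23) + 2329557 = 676*(23/192) + 2329557 = 3887/48 + 2329557 = 111822623/48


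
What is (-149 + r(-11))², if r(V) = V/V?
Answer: 21904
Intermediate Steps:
r(V) = 1
(-149 + r(-11))² = (-149 + 1)² = (-148)² = 21904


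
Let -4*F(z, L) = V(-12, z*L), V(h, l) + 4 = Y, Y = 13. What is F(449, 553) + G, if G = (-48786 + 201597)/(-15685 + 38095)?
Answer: 22753/4980 ≈ 4.5689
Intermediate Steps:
G = 16979/2490 (G = 152811/22410 = 152811*(1/22410) = 16979/2490 ≈ 6.8189)
V(h, l) = 9 (V(h, l) = -4 + 13 = 9)
F(z, L) = -9/4 (F(z, L) = -¼*9 = -9/4)
F(449, 553) + G = -9/4 + 16979/2490 = 22753/4980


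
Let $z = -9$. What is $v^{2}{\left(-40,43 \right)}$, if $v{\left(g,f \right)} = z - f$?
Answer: $2704$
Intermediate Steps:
$v{\left(g,f \right)} = -9 - f$
$v^{2}{\left(-40,43 \right)} = \left(-9 - 43\right)^{2} = \left(-52\right)^{2} = 2704$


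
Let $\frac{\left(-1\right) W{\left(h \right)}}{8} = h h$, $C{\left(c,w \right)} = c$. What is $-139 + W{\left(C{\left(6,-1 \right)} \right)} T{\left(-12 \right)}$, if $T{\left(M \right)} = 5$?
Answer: $-1579$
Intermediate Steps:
$W{\left(h \right)} = - 8 h^{2}$ ($W{\left(h \right)} = - 8 h h = - 8 h^{2}$)
$-139 + W{\left(C{\left(6,-1 \right)} \right)} T{\left(-12 \right)} = -139 + - 8 \cdot 6^{2} \cdot 5 = -139 + \left(-8\right) 36 \cdot 5 = -139 - 1440 = -1579$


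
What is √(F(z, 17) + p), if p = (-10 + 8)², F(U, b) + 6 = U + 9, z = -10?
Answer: I*√3 ≈ 1.732*I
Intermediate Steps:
F(U, b) = 3 + U (F(U, b) = -6 + (U + 9) = -6 + (9 + U) = 3 + U)
p = 4 (p = (-2)² = 4)
√(F(z, 17) + p) = √((3 - 10) + 4) = √(-7 + 4) = √(-3) = I*√3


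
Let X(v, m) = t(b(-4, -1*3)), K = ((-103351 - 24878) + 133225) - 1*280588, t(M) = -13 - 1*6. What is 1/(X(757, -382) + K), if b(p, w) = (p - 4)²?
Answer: -1/275611 ≈ -3.6283e-6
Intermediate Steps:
b(p, w) = (-4 + p)²
t(M) = -19 (t(M) = -13 - 6 = -19)
K = -275592 (K = (-128229 + 133225) - 280588 = 4996 - 280588 = -275592)
X(v, m) = -19
1/(X(757, -382) + K) = 1/(-19 - 275592) = 1/(-275611) = -1/275611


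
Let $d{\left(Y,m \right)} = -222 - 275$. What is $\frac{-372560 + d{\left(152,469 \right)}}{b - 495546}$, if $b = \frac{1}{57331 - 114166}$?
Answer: $\frac{21202694595}{28164356911} \approx 0.75282$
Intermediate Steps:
$b = - \frac{1}{56835}$ ($b = \frac{1}{-56835} = - \frac{1}{56835} \approx -1.7595 \cdot 10^{-5}$)
$d{\left(Y,m \right)} = -497$ ($d{\left(Y,m \right)} = -222 - 275 = -497$)
$\frac{-372560 + d{\left(152,469 \right)}}{b - 495546} = \frac{-372560 - 497}{- \frac{1}{56835} - 495546} = - \frac{373057}{- \frac{28164356911}{56835}} = \left(-373057\right) \left(- \frac{56835}{28164356911}\right) = \frac{21202694595}{28164356911}$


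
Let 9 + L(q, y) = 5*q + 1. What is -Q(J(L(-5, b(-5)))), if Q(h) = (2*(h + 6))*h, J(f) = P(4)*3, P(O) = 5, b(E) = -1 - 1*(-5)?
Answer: -630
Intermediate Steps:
b(E) = 4 (b(E) = -1 + 5 = 4)
L(q, y) = -8 + 5*q (L(q, y) = -9 + (5*q + 1) = -9 + (1 + 5*q) = -8 + 5*q)
J(f) = 15 (J(f) = 5*3 = 15)
Q(h) = h*(12 + 2*h) (Q(h) = (2*(6 + h))*h = (12 + 2*h)*h = h*(12 + 2*h))
-Q(J(L(-5, b(-5)))) = -2*15*(6 + 15) = -2*15*21 = -1*630 = -630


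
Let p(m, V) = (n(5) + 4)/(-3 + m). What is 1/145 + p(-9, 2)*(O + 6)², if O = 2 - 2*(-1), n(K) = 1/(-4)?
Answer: -18121/580 ≈ -31.243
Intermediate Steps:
n(K) = -¼ (n(K) = 1*(-¼) = -¼)
O = 4 (O = 2 + 2 = 4)
p(m, V) = 15/(4*(-3 + m)) (p(m, V) = (-¼ + 4)/(-3 + m) = 15/(4*(-3 + m)))
1/145 + p(-9, 2)*(O + 6)² = 1/145 + (15/(4*(-3 - 9)))*(4 + 6)² = 1/145 + ((15/4)/(-12))*10² = 1/145 + ((15/4)*(-1/12))*100 = 1/145 - 5/16*100 = 1/145 - 125/4 = -18121/580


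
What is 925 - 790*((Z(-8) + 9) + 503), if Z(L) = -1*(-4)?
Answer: -406715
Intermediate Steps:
Z(L) = 4
925 - 790*((Z(-8) + 9) + 503) = 925 - 790*((4 + 9) + 503) = 925 - 790*(13 + 503) = 925 - 790*516 = 925 - 407640 = -406715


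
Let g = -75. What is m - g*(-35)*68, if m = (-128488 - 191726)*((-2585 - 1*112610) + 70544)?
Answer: 14297696814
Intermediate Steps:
m = 14297875314 (m = -320214*((-2585 - 112610) + 70544) = -320214*(-115195 + 70544) = -320214*(-44651) = 14297875314)
m - g*(-35)*68 = 14297875314 - (-75*(-35))*68 = 14297875314 - 2625*68 = 14297875314 - 1*178500 = 14297875314 - 178500 = 14297696814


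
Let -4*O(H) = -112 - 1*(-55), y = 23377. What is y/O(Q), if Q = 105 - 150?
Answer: 93508/57 ≈ 1640.5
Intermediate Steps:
Q = -45
O(H) = 57/4 (O(H) = -(-112 - 1*(-55))/4 = -(-112 + 55)/4 = -¼*(-57) = 57/4)
y/O(Q) = 23377/(57/4) = 23377*(4/57) = 93508/57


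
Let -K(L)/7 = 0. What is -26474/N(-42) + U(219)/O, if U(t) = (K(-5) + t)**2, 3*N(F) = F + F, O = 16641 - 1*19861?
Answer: 2996549/3220 ≈ 930.61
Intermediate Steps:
K(L) = 0 (K(L) = -7*0 = 0)
O = -3220 (O = 16641 - 19861 = -3220)
N(F) = 2*F/3 (N(F) = (F + F)/3 = (2*F)/3 = 2*F/3)
U(t) = t**2 (U(t) = (0 + t)**2 = t**2)
-26474/N(-42) + U(219)/O = -26474/((2/3)*(-42)) + 219**2/(-3220) = -26474/(-28) + 47961*(-1/3220) = -26474*(-1/28) - 47961/3220 = 1891/2 - 47961/3220 = 2996549/3220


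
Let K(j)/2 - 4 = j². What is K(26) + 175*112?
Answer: 20960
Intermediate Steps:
K(j) = 8 + 2*j²
K(26) + 175*112 = (8 + 2*26²) + 175*112 = (8 + 2*676) + 19600 = (8 + 1352) + 19600 = 1360 + 19600 = 20960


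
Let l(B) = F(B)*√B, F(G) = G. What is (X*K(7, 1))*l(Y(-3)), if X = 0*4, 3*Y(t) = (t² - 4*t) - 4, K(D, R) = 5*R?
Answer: 0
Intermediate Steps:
Y(t) = -4/3 - 4*t/3 + t²/3 (Y(t) = ((t² - 4*t) - 4)/3 = (-4 + t² - 4*t)/3 = -4/3 - 4*t/3 + t²/3)
l(B) = B^(3/2) (l(B) = B*√B = B^(3/2))
X = 0
(X*K(7, 1))*l(Y(-3)) = (0*(5*1))*(-4/3 - 4/3*(-3) + (⅓)*(-3)²)^(3/2) = (0*5)*(-4/3 + 4 + (⅓)*9)^(3/2) = 0*(-4/3 + 4 + 3)^(3/2) = 0*(17/3)^(3/2) = 0*(17*√51/9) = 0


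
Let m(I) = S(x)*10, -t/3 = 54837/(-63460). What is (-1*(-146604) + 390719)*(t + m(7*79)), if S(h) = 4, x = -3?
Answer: 1452336247253/63460 ≈ 2.2886e+7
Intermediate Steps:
t = 164511/63460 (t = -164511/(-63460) = -164511*(-1)/63460 = -3*(-54837/63460) = 164511/63460 ≈ 2.5924)
m(I) = 40 (m(I) = 4*10 = 40)
(-1*(-146604) + 390719)*(t + m(7*79)) = (-1*(-146604) + 390719)*(164511/63460 + 40) = (146604 + 390719)*(2702911/63460) = 537323*(2702911/63460) = 1452336247253/63460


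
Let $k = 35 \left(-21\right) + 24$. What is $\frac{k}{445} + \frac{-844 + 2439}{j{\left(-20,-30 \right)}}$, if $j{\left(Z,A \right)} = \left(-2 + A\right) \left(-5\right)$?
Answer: $\frac{119203}{14240} \approx 8.371$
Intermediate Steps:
$k = -711$ ($k = -735 + 24 = -711$)
$j{\left(Z,A \right)} = 10 - 5 A$
$\frac{k}{445} + \frac{-844 + 2439}{j{\left(-20,-30 \right)}} = - \frac{711}{445} + \frac{-844 + 2439}{10 - -150} = \left(-711\right) \frac{1}{445} + \frac{1595}{10 + 150} = - \frac{711}{445} + \frac{1595}{160} = - \frac{711}{445} + 1595 \cdot \frac{1}{160} = - \frac{711}{445} + \frac{319}{32} = \frac{119203}{14240}$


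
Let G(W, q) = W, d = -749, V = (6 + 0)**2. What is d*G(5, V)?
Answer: -3745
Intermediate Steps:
V = 36 (V = 6**2 = 36)
d*G(5, V) = -749*5 = -3745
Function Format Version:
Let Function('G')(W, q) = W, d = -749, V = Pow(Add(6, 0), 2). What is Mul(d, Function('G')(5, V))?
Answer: -3745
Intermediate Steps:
V = 36 (V = Pow(6, 2) = 36)
Mul(d, Function('G')(5, V)) = Mul(-749, 5) = -3745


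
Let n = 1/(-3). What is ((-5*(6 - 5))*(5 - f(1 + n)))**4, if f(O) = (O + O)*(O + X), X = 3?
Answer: 625/6561 ≈ 0.095260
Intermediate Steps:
n = -1/3 ≈ -0.33333
f(O) = 2*O*(3 + O) (f(O) = (O + O)*(O + 3) = (2*O)*(3 + O) = 2*O*(3 + O))
((-5*(6 - 5))*(5 - f(1 + n)))**4 = ((-5*(6 - 5))*(5 - 2*(1 - 1/3)*(3 + (1 - 1/3))))**4 = ((-5*1)*(5 - 2*2*(3 + 2/3)/3))**4 = (-5*(5 - 2*2*11/(3*3)))**4 = (-5*(5 - 1*44/9))**4 = (-5*(5 - 44/9))**4 = (-5*1/9)**4 = (-5/9)**4 = 625/6561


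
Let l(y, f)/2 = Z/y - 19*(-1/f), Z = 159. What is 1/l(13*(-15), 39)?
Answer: -195/128 ≈ -1.5234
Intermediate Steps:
l(y, f) = 38/f + 318/y (l(y, f) = 2*(159/y - 19*(-1/f)) = 2*(159/y - (-19)/f) = 2*(159/y + 19/f) = 2*(19/f + 159/y) = 38/f + 318/y)
1/l(13*(-15), 39) = 1/(38/39 + 318/((13*(-15)))) = 1/(38*(1/39) + 318/(-195)) = 1/(38/39 + 318*(-1/195)) = 1/(38/39 - 106/65) = 1/(-128/195) = -195/128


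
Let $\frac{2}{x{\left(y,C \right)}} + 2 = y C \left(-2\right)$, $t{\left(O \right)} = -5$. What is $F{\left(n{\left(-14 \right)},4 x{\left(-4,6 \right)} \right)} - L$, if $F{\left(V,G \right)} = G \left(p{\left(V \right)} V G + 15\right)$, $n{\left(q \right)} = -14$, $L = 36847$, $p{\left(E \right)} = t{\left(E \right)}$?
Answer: $- \frac{19489563}{529} \approx -36842.0$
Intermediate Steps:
$p{\left(E \right)} = -5$
$x{\left(y,C \right)} = \frac{2}{-2 - 2 C y}$ ($x{\left(y,C \right)} = \frac{2}{-2 + y C \left(-2\right)} = \frac{2}{-2 + C y \left(-2\right)} = \frac{2}{-2 - 2 C y}$)
$F{\left(V,G \right)} = G \left(15 - 5 G V\right)$ ($F{\left(V,G \right)} = G \left(- 5 V G + 15\right) = G \left(- 5 G V + 15\right) = G \left(15 - 5 G V\right)$)
$F{\left(n{\left(-14 \right)},4 x{\left(-4,6 \right)} \right)} - L = 5 \cdot 4 \left(- \frac{1}{1 + 6 \left(-4\right)}\right) \left(3 - 4 \left(- \frac{1}{1 + 6 \left(-4\right)}\right) \left(-14\right)\right) - 36847 = 5 \cdot 4 \left(- \frac{1}{1 - 24}\right) \left(3 - 4 \left(- \frac{1}{1 - 24}\right) \left(-14\right)\right) - 36847 = 5 \cdot 4 \left(- \frac{1}{-23}\right) \left(3 - 4 \left(- \frac{1}{-23}\right) \left(-14\right)\right) - 36847 = 5 \cdot 4 \left(\left(-1\right) \left(- \frac{1}{23}\right)\right) \left(3 - 4 \left(\left(-1\right) \left(- \frac{1}{23}\right)\right) \left(-14\right)\right) - 36847 = 5 \cdot 4 \cdot \frac{1}{23} \left(3 - 4 \cdot \frac{1}{23} \left(-14\right)\right) - 36847 = 5 \cdot \frac{4}{23} \left(3 - \frac{4}{23} \left(-14\right)\right) - 36847 = 5 \cdot \frac{4}{23} \left(3 + \frac{56}{23}\right) - 36847 = 5 \cdot \frac{4}{23} \cdot \frac{125}{23} - 36847 = \frac{2500}{529} - 36847 = - \frac{19489563}{529}$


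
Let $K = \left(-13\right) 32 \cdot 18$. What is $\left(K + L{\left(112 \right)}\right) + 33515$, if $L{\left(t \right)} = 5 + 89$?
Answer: $26121$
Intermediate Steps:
$K = -7488$ ($K = \left(-416\right) 18 = -7488$)
$L{\left(t \right)} = 94$
$\left(K + L{\left(112 \right)}\right) + 33515 = \left(-7488 + 94\right) + 33515 = -7394 + 33515 = 26121$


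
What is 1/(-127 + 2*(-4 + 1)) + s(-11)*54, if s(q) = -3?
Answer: -21547/133 ≈ -162.01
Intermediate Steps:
1/(-127 + 2*(-4 + 1)) + s(-11)*54 = 1/(-127 + 2*(-4 + 1)) - 3*54 = 1/(-127 + 2*(-3)) - 162 = 1/(-127 - 6) - 162 = 1/(-133) - 162 = -1/133 - 162 = -21547/133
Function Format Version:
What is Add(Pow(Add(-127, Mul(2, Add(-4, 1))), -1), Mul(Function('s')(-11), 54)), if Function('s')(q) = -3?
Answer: Rational(-21547, 133) ≈ -162.01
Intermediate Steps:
Add(Pow(Add(-127, Mul(2, Add(-4, 1))), -1), Mul(Function('s')(-11), 54)) = Add(Pow(Add(-127, Mul(2, Add(-4, 1))), -1), Mul(-3, 54)) = Add(Pow(Add(-127, Mul(2, -3)), -1), -162) = Add(Pow(Add(-127, -6), -1), -162) = Add(Pow(-133, -1), -162) = Add(Rational(-1, 133), -162) = Rational(-21547, 133)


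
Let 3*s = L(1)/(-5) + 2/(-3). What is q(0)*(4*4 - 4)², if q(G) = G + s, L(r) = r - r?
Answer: -32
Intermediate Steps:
L(r) = 0
s = -2/9 (s = (0/(-5) + 2/(-3))/3 = (0*(-⅕) + 2*(-⅓))/3 = (0 - ⅔)/3 = (⅓)*(-⅔) = -2/9 ≈ -0.22222)
q(G) = -2/9 + G (q(G) = G - 2/9 = -2/9 + G)
q(0)*(4*4 - 4)² = (-2/9 + 0)*(4*4 - 4)² = -2*(16 - 4)²/9 = -2/9*12² = -2/9*144 = -32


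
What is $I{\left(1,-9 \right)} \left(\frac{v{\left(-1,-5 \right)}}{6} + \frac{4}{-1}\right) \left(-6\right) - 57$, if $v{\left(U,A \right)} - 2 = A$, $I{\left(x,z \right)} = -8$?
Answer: $-273$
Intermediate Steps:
$v{\left(U,A \right)} = 2 + A$
$I{\left(1,-9 \right)} \left(\frac{v{\left(-1,-5 \right)}}{6} + \frac{4}{-1}\right) \left(-6\right) - 57 = - 8 \left(\frac{2 - 5}{6} + \frac{4}{-1}\right) \left(-6\right) - 57 = - 8 \left(\left(-3\right) \frac{1}{6} + 4 \left(-1\right)\right) \left(-6\right) - 57 = - 8 \left(- \frac{1}{2} - 4\right) \left(-6\right) - 57 = - 8 \left(\left(- \frac{9}{2}\right) \left(-6\right)\right) - 57 = \left(-8\right) 27 - 57 = -216 - 57 = -273$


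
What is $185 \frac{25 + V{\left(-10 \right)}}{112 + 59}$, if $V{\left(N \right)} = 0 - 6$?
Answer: $\frac{185}{9} \approx 20.556$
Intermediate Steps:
$V{\left(N \right)} = -6$ ($V{\left(N \right)} = 0 - 6 = -6$)
$185 \frac{25 + V{\left(-10 \right)}}{112 + 59} = 185 \frac{25 - 6}{112 + 59} = 185 \cdot \frac{19}{171} = 185 \cdot 19 \cdot \frac{1}{171} = 185 \cdot \frac{1}{9} = \frac{185}{9}$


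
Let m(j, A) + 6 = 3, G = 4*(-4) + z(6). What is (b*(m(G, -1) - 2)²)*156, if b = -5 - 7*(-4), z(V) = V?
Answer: 89700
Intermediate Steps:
G = -10 (G = 4*(-4) + 6 = -16 + 6 = -10)
m(j, A) = -3 (m(j, A) = -6 + 3 = -3)
b = 23 (b = -5 + 28 = 23)
(b*(m(G, -1) - 2)²)*156 = (23*(-3 - 2)²)*156 = (23*(-5)²)*156 = (23*25)*156 = 575*156 = 89700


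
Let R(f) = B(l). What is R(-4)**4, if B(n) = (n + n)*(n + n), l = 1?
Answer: 256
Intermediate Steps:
B(n) = 4*n**2 (B(n) = (2*n)*(2*n) = 4*n**2)
R(f) = 4 (R(f) = 4*1**2 = 4*1 = 4)
R(-4)**4 = 4**4 = 256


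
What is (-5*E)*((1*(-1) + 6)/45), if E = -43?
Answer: 215/9 ≈ 23.889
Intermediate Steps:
(-5*E)*((1*(-1) + 6)/45) = (-5*(-43))*((1*(-1) + 6)/45) = 215*((-1 + 6)*(1/45)) = 215*(5*(1/45)) = 215*(⅑) = 215/9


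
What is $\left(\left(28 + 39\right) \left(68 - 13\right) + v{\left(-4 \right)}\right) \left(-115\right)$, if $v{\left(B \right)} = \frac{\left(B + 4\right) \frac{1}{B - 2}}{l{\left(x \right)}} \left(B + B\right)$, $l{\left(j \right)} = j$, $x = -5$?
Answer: $-423775$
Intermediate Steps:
$v{\left(B \right)} = - \frac{2 B \left(4 + B\right)}{5 \left(-2 + B\right)}$ ($v{\left(B \right)} = \frac{\left(B + 4\right) \frac{1}{B - 2}}{-5} \left(B + B\right) = \frac{4 + B}{-2 + B} \left(- \frac{1}{5}\right) 2 B = - \frac{4 + B}{5 \left(-2 + B\right)} 2 B = - \frac{2 B \left(4 + B\right)}{5 \left(-2 + B\right)}$)
$\left(\left(28 + 39\right) \left(68 - 13\right) + v{\left(-4 \right)}\right) \left(-115\right) = \left(\left(28 + 39\right) \left(68 - 13\right) - - \frac{8 \left(4 - 4\right)}{-10 + 5 \left(-4\right)}\right) \left(-115\right) = \left(67 \cdot 55 - \left(-8\right) \frac{1}{-10 - 20} \cdot 0\right) \left(-115\right) = \left(3685 - \left(-8\right) \frac{1}{-30} \cdot 0\right) \left(-115\right) = \left(3685 - \left(-8\right) \left(- \frac{1}{30}\right) 0\right) \left(-115\right) = \left(3685 + 0\right) \left(-115\right) = 3685 \left(-115\right) = -423775$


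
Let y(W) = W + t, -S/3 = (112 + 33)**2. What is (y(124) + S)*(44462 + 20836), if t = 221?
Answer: -4096143540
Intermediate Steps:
S = -63075 (S = -3*(112 + 33)**2 = -3*145**2 = -3*21025 = -63075)
y(W) = 221 + W (y(W) = W + 221 = 221 + W)
(y(124) + S)*(44462 + 20836) = ((221 + 124) - 63075)*(44462 + 20836) = (345 - 63075)*65298 = -62730*65298 = -4096143540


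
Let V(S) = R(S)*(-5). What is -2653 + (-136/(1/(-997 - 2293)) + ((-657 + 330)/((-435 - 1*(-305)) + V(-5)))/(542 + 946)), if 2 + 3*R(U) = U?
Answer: 78318095287/176080 ≈ 4.4479e+5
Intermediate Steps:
R(U) = -⅔ + U/3
V(S) = 10/3 - 5*S/3 (V(S) = (-⅔ + S/3)*(-5) = 10/3 - 5*S/3)
-2653 + (-136/(1/(-997 - 2293)) + ((-657 + 330)/((-435 - 1*(-305)) + V(-5)))/(542 + 946)) = -2653 + (-136/(1/(-997 - 2293)) + ((-657 + 330)/((-435 - 1*(-305)) + (10/3 - 5/3*(-5))))/(542 + 946)) = -2653 + (-136/(1/(-3290)) - 327/((-435 + 305) + (10/3 + 25/3))/1488) = -2653 + (-136/(-1/3290) - 327/(-130 + 35/3)*(1/1488)) = -2653 + (-136*(-3290) - 327/(-355/3)*(1/1488)) = -2653 + (447440 - 327*(-3/355)*(1/1488)) = -2653 + (447440 + (981/355)*(1/1488)) = -2653 + (447440 + 327/176080) = -2653 + 78785235527/176080 = 78318095287/176080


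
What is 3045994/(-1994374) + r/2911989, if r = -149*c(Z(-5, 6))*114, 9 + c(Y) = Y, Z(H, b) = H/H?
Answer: -1433148254659/967932524981 ≈ -1.4806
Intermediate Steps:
Z(H, b) = 1
c(Y) = -9 + Y
r = 135888 (r = -149*(-9 + 1)*114 = -149*(-8)*114 = 1192*114 = 135888)
3045994/(-1994374) + r/2911989 = 3045994/(-1994374) + 135888/2911989 = 3045994*(-1/1994374) + 135888*(1/2911989) = -1522997/997187 + 45296/970663 = -1433148254659/967932524981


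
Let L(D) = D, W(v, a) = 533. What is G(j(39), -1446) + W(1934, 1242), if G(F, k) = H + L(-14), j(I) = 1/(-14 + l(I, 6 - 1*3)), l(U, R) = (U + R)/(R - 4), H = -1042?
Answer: -523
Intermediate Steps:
l(U, R) = (R + U)/(-4 + R)
j(I) = 1/(-17 - I) (j(I) = 1/(-14 + ((6 - 1*3) + I)/(-4 + (6 - 1*3))) = 1/(-14 + ((6 - 3) + I)/(-4 + (6 - 3))) = 1/(-14 + (3 + I)/(-4 + 3)) = 1/(-14 + (3 + I)/(-1)) = 1/(-14 - (3 + I)) = 1/(-14 + (-3 - I)) = 1/(-17 - I))
G(F, k) = -1056 (G(F, k) = -1042 - 14 = -1056)
G(j(39), -1446) + W(1934, 1242) = -1056 + 533 = -523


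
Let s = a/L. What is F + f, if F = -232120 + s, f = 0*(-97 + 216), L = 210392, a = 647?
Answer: -48836190393/210392 ≈ -2.3212e+5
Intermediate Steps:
s = 647/210392 ≈ 0.0030752
f = 0 (f = 0*119 = 0)
F = -48836190393/210392 (F = -232120 + 647/210392 = -48836190393/210392 ≈ -2.3212e+5)
F + f = -48836190393/210392 + 0 = -48836190393/210392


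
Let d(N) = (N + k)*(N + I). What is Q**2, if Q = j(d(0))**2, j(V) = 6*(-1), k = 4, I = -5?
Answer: 1296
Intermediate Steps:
d(N) = (-5 + N)*(4 + N) (d(N) = (N + 4)*(N - 5) = (4 + N)*(-5 + N) = (-5 + N)*(4 + N))
j(V) = -6
Q = 36 (Q = (-6)**2 = 36)
Q**2 = 36**2 = 1296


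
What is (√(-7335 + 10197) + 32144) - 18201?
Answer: 13943 + 3*√318 ≈ 13997.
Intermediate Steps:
(√(-7335 + 10197) + 32144) - 18201 = (√2862 + 32144) - 18201 = (3*√318 + 32144) - 18201 = (32144 + 3*√318) - 18201 = 13943 + 3*√318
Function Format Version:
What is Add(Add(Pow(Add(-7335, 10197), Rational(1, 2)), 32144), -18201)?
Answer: Add(13943, Mul(3, Pow(318, Rational(1, 2)))) ≈ 13997.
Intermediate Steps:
Add(Add(Pow(Add(-7335, 10197), Rational(1, 2)), 32144), -18201) = Add(Add(Pow(2862, Rational(1, 2)), 32144), -18201) = Add(Add(Mul(3, Pow(318, Rational(1, 2))), 32144), -18201) = Add(Add(32144, Mul(3, Pow(318, Rational(1, 2)))), -18201) = Add(13943, Mul(3, Pow(318, Rational(1, 2))))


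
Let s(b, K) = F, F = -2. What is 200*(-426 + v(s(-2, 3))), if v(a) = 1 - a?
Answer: -84600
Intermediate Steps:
s(b, K) = -2
200*(-426 + v(s(-2, 3))) = 200*(-426 + (1 - 1*(-2))) = 200*(-426 + (1 + 2)) = 200*(-426 + 3) = 200*(-423) = -84600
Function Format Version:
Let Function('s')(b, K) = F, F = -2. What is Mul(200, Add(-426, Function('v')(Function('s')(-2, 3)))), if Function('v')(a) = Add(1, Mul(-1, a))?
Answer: -84600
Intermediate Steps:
Function('s')(b, K) = -2
Mul(200, Add(-426, Function('v')(Function('s')(-2, 3)))) = Mul(200, Add(-426, Add(1, Mul(-1, -2)))) = Mul(200, Add(-426, Add(1, 2))) = Mul(200, Add(-426, 3)) = Mul(200, -423) = -84600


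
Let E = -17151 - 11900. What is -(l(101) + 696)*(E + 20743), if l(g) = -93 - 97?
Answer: 4203848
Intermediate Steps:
E = -29051
l(g) = -190
-(l(101) + 696)*(E + 20743) = -(-190 + 696)*(-29051 + 20743) = -506*(-8308) = -1*(-4203848) = 4203848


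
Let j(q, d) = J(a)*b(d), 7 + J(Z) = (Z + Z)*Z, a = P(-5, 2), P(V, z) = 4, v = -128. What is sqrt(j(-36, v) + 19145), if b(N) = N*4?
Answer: 3*sqrt(705) ≈ 79.656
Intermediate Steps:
b(N) = 4*N
a = 4
J(Z) = -7 + 2*Z**2 (J(Z) = -7 + (Z + Z)*Z = -7 + (2*Z)*Z = -7 + 2*Z**2)
j(q, d) = 100*d (j(q, d) = (-7 + 2*4**2)*(4*d) = (-7 + 2*16)*(4*d) = (-7 + 32)*(4*d) = 25*(4*d) = 100*d)
sqrt(j(-36, v) + 19145) = sqrt(100*(-128) + 19145) = sqrt(-12800 + 19145) = sqrt(6345) = 3*sqrt(705)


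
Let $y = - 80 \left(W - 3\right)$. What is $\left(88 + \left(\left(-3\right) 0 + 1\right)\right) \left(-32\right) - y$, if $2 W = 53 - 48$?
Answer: $-2888$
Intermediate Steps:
$W = \frac{5}{2}$ ($W = \frac{53 - 48}{2} = \frac{1}{2} \cdot 5 = \frac{5}{2} \approx 2.5$)
$y = 40$ ($y = - 80 \left(\frac{5}{2} - 3\right) = \left(-80\right) \left(- \frac{1}{2}\right) = 40$)
$\left(88 + \left(\left(-3\right) 0 + 1\right)\right) \left(-32\right) - y = \left(88 + \left(\left(-3\right) 0 + 1\right)\right) \left(-32\right) - 40 = \left(88 + \left(0 + 1\right)\right) \left(-32\right) - 40 = \left(88 + 1\right) \left(-32\right) - 40 = 89 \left(-32\right) - 40 = -2848 - 40 = -2888$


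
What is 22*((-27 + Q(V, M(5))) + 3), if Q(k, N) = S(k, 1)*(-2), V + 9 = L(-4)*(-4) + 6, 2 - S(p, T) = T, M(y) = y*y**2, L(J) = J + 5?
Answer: -572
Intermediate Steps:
L(J) = 5 + J
M(y) = y**3
S(p, T) = 2 - T
V = -7 (V = -9 + ((5 - 4)*(-4) + 6) = -9 + (1*(-4) + 6) = -9 + (-4 + 6) = -9 + 2 = -7)
Q(k, N) = -2 (Q(k, N) = (2 - 1*1)*(-2) = (2 - 1)*(-2) = 1*(-2) = -2)
22*((-27 + Q(V, M(5))) + 3) = 22*((-27 - 2) + 3) = 22*(-29 + 3) = 22*(-26) = -572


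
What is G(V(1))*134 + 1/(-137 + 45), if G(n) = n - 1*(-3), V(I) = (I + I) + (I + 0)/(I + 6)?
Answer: 443801/644 ≈ 689.13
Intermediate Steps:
V(I) = 2*I + I/(6 + I)
G(n) = 3 + n (G(n) = n + 3 = 3 + n)
G(V(1))*134 + 1/(-137 + 45) = (3 + 1*(13 + 2*1)/(6 + 1))*134 + 1/(-137 + 45) = (3 + 1*(13 + 2)/7)*134 + 1/(-92) = (3 + 1*(⅐)*15)*134 - 1/92 = (3 + 15/7)*134 - 1/92 = (36/7)*134 - 1/92 = 4824/7 - 1/92 = 443801/644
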